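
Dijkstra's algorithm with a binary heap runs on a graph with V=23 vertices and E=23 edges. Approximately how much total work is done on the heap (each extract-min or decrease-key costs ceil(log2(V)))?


Dijkstra with a binary heap: each vertex is extracted once, each edge may relax once.
Each heap operation costs O(log V).
V + E = 23 + 23 = 46
ceil(log2(23)) = 5 (since 2^4 = 16 < 23 <= 32 = 2^5)
Total heap work = (V+E) * ceil(log2(V)) = 46 * 5 = 230


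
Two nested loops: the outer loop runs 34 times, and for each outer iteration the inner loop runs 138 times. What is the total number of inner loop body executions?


Outer loop: 34 iterations
Inner loop: 138 iterations per outer iteration
Total = 34 * 138 = 4692


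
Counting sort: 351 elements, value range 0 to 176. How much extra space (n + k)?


n = 351 (output array)
k = 177 (count array for 177 distinct values)
Extra space = 351 + 177 = 528


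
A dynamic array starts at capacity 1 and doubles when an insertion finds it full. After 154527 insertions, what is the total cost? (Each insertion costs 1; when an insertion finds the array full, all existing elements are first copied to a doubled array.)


Insertion cost: 154527 (one per element)
Resizes occur just before inserting elements 2, 3, 5, 9, ...
Elements copied at each resize: 1 + 2 + 4 + 8 + 16 + 32 + 64 + 128 + 256 + 512 + 1024 + 2048 + 4096 + 8192 + 16384 + 32768 + 65536 + 131072
Sum of copies = 262143 (geometric series: 2^k - 1)
Total = 154527 + 262143 = 416670


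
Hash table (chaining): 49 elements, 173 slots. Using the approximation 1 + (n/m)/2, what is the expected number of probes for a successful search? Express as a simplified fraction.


Computing expected probes:
alpha = 49/173
= 1 + alpha/2
= 1 + 49/(2*173)
= (2*173 + 49) / (2*173)
= 395/346


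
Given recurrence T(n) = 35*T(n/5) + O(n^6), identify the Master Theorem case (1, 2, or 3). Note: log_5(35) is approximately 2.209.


Master Theorem parameters: a=35, b=5, c=6
log_b(a) = 2.209
Compare b^c with a: 5^6 = 15625 > 35, so c > log_b(a).
Comparing c=6 vs log_b(a)=2.209:
6 > 2.209 => Case 3
Result: T(n) = O(n^6)
Master Theorem case = 3


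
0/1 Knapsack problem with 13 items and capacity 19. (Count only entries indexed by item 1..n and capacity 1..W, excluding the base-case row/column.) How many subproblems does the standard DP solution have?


The DP table is indexed by (item, capacity).
Rows: 13 items
Columns: 19 capacity values (1 to W)
Total subproblems = 13 * 19 = 247


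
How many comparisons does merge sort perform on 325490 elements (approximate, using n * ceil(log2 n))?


Recursion depth: ceil(log2(325490)) = 19
Each recursion level merges n = 325490 elements
Total = 325490 * 19 = 6184310


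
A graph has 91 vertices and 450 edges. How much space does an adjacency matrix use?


Adjacency matrix: V x V grid of entries
Space = V^2 = 91^2 = 91 * 91 = 8281


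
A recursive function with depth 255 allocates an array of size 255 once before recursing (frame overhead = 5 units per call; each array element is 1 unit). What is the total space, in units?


Array allocation: 255 units (allocated once)
Stack frames: 255 deep * 5 per frame = 1275 units
Total = 255 + 1275 = 1530


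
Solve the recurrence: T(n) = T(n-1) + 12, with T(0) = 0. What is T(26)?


Unrolling the recurrence:
T(26) = T(25) + 12
       = T(24) + 12 + 12
       = T(23) + 12*3
       ...
       = T(0) + 12*26
       = 0 + 312 = 312


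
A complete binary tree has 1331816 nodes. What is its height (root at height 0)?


In a complete binary tree, level k holds nodes 2^k .. 2^(k+1)-1 (1-indexed).
Height = floor(log2(n)) = floor(log2(1331816)) = 20
Check: 2^20 = 1048576 <= 1331816 < 2097152 = 2^21


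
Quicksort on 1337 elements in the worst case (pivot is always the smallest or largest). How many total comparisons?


In the worst case, each partition step picks the worst pivot:
  Partition 1: 1336 comparisons (n-1 elements to compare)
  Partition 2: 1335 comparisons
  Partition 3: 1334 comparisons
  Partition 4: 1333 comparisons
  Partition 5: 1332 comparisons
  ...
  Last partition: 0 comparisons
Total = (n-1) + (n-2) + ... + 1 + 0 = n*(n-1)/2
= 1337*1336/2 = 893116


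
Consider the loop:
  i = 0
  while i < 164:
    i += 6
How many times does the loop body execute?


Starting at i = 0, each iteration adds 6.
Iterations until i >= 164:
  Iteration 1: i = 0 -> i = 6
  Iteration 2: i = 6 -> i = 12
  Iteration 3: i = 12 -> i = 18
  Iteration 4: i = 18 -> i = 24
  Iteration 5: i = 24 -> i = 30
  Iteration 6: i = 30 -> i = 36
  Iteration 7: i = 36 -> i = 42
  Iteration 8: i = 42 -> i = 48
  ... continuing ...
Total iterations = ceil(164/6) = 28


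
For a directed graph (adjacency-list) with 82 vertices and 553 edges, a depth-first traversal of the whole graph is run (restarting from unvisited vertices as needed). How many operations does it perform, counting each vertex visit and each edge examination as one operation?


A full DFS traversal visits each vertex once and examines each edge once.
V = 82
E = 553
Sum = 82 + 553 = 635


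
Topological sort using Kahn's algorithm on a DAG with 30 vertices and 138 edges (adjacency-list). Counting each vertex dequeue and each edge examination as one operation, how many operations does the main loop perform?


Kahn's algorithm:
  1. Compute in-degrees: O(V + E)
  2. Process queue: each vertex dequeued once (O(V))
     each edge examined once (O(E))
Total = V + E = 30 + 138 = 168


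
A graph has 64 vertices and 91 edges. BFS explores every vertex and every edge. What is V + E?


A full BFS traversal dequeues each vertex once and examines each edge once.
Vertex visits: 64
Edge visits: 91
V + E = 64 + 91 = 155


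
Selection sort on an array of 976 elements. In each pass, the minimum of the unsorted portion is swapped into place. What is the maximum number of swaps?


Selection sort performs one swap per pass:
  Pass 1: find min in positions 0 to 975, swap with position 0
  Pass 2: find min in positions 1 to 975, swap with position 1
  Pass 3: find min in positions 2 to 975, swap with position 2
  Pass 4: find min in positions 3 to 975, swap with position 3
  Pass 5: find min in positions 4 to 975, swap with position 4
  ... (970 more passes)
Total passes (and swaps) = n - 1 = 976 - 1 = 975


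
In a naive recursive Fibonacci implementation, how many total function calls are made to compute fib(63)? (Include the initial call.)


Let C(m) = total calls to evaluate fib(m). Then C(0)=C(1)=1, and
C(m) = 1 + C(m-1) + C(m-2) for m >= 2.
Build the table (each entry = 1 + previous two):
  C(0) = 1
  C(1) = 1
  C(2) = 1 + 1 + 1 = 3
  C(3) = 1 + 3 + 1 = 5
  C(4) = 1 + 5 + 3 = 9
  C(5) = 1 + 9 + 5 = 15
  C(6) = 1 + 15 + 9 = 25
  C(7) = 1 + 25 + 15 = 41
  C(8) = 1 + 41 + 25 = 67
  C(9) = 1 + 67 + 41 = 109
  C(10) = 1 + 109 + 67 = 177
  C(11) = 1 + 177 + 109 = 287
  C(12) = 1 + 287 + 177 = 465
  C(13) = 1 + 465 + 287 = 753
  C(14) = 1 + 753 + 465 = 1219
  C(15) = 1 + 1219 + 753 = 1973
  C(16) = 1 + 1973 + 1219 = 3193
  C(17) = 1 + 3193 + 1973 = 5167
  C(18) = 1 + 5167 + 3193 = 8361
  C(19) = 1 + 8361 + 5167 = 13529
  C(20) = 1 + 13529 + 8361 = 21891
  C(21) = 1 + 21891 + 13529 = 35421
  C(22) = 1 + 35421 + 21891 = 57313
  C(23) = 1 + 57313 + 35421 = 92735
  C(24) = 1 + 92735 + 57313 = 150049
  C(25) = 1 + 150049 + 92735 = 242785
  C(26) = 1 + 242785 + 150049 = 392835
  C(27) = 1 + 392835 + 242785 = 635621
  C(28) = 1 + 635621 + 392835 = 1028457
  C(29) = 1 + 1028457 + 635621 = 1664079
  C(30) = 1 + 1664079 + 1028457 = 2692537
  C(31) = 1 + 2692537 + 1664079 = 4356617
  C(32) = 1 + 4356617 + 2692537 = 7049155
  C(33) = 1 + 7049155 + 4356617 = 11405773
  C(34) = 1 + 11405773 + 7049155 = 18454929
  C(35) = 1 + 18454929 + 11405773 = 29860703
  C(36) = 1 + 29860703 + 18454929 = 48315633
  C(37) = 1 + 48315633 + 29860703 = 78176337
  C(38) = 1 + 78176337 + 48315633 = 126491971
  C(39) = 1 + 126491971 + 78176337 = 204668309
  C(40) = 1 + 204668309 + 126491971 = 331160281
  C(41) = 1 + 331160281 + 204668309 = 535828591
  C(42) = 1 + 535828591 + 331160281 = 866988873
  C(43) = 1 + 866988873 + 535828591 = 1402817465
  C(44) = 1 + 1402817465 + 866988873 = 2269806339
  C(45) = 1 + 2269806339 + 1402817465 = 3672623805
  C(46) = 1 + 3672623805 + 2269806339 = 5942430145
  C(47) = 1 + 5942430145 + 3672623805 = 9615053951
  C(48) = 1 + 9615053951 + 5942430145 = 15557484097
  C(49) = 1 + 15557484097 + 9615053951 = 25172538049
  C(50) = 1 + 25172538049 + 15557484097 = 40730022147
  C(51) = 1 + 40730022147 + 25172538049 = 65902560197
  C(52) = 1 + 65902560197 + 40730022147 = 106632582345
  C(53) = 1 + 106632582345 + 65902560197 = 172535142543
  C(54) = 1 + 172535142543 + 106632582345 = 279167724889
  C(55) = 1 + 279167724889 + 172535142543 = 451702867433
  C(56) = 1 + 451702867433 + 279167724889 = 730870592323
  C(57) = 1 + 730870592323 + 451702867433 = 1182573459757
  C(58) = 1 + 1182573459757 + 730870592323 = 1913444052081
  C(59) = 1 + 1913444052081 + 1182573459757 = 3096017511839
  C(60) = 1 + 3096017511839 + 1913444052081 = 5009461563921
  C(61) = 1 + 5009461563921 + 3096017511839 = 8105479075761
  C(62) = 1 + 8105479075761 + 5009461563921 = 13114940639683
  C(63) = 1 + 13114940639683 + 8105479075761 = 21220419715445
Total calls for fib(63) = 21220419715445


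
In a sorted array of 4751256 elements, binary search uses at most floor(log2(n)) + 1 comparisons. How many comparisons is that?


Halving sequence: 4751256 -> 2375628 -> 1187814 -> 593907 -> 296953 -> 148476 -> 74238 -> 37119 -> 18559 -> 9279 -> 4639 -> 2319 -> 1159 -> 579 -> 289 -> 144 -> 72 -> 36 -> 18 -> 9 -> 4 -> 2 -> 1
Number of halvings = 22
Max comparisons = 22 + 1 = 23


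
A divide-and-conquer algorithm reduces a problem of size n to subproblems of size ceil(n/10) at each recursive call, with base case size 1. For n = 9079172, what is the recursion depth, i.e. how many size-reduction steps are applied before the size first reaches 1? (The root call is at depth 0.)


Each step divides the size by 10 (rounding up); after k steps the size is ceil(n/10^k), which equals 1 exactly when 10^k >= n.
So the depth is the smallest k with 10^k >= 9079172, i.e. ceil(log_10(9079172)).
10^6 = 1000000 < 9079172 <= 10000000 = 10^7
Recursion depth = 7


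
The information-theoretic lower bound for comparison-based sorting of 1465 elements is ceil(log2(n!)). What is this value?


A binary decision tree of height h has at most 2^h leaves and needs at least n! of them, so h >= ceil(log2(n!)).
1465! is far too large to multiply out, so use Stirling's series:
  ln(n!) ~ n ln n - n + (1/2) ln(2 pi n) + 1/(12n)  (error below 1/(360 n^3), negligible here)
  ln(1465) = 7.2896105
  n ln n = 1465 * 7.2896105 = 10679.2794
  (1/2) ln(2 pi * 1465) = (1/2) ln(9204.8665) = 4.5637
  1/(12*1465) = 0.0001
  ln(1465!) ~ 10679.2794 - 1465 + 4.5637 + 0.0001 = 9218.8432
Convert to base 2: log2(1465!) = 9218.8432 / ln 2 = 9218.8432 / 0.69314718 = 13299.9794
ceil(13299.9794) = 13300


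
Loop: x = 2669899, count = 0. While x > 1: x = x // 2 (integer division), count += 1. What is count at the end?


The variable x halves each step:
x = 2669899 -> 1334949 -> 667474 -> 333737 -> 166868 -> 83434 -> 41717 -> 20858 -> 10429 -> 5214 -> 2607 -> 1303 -> 651 -> 325 -> 162 -> 81 -> 40 -> 20 -> 10 -> 5 -> 2 -> 1
Number of halvings = floor(log2(2669899)) = 21


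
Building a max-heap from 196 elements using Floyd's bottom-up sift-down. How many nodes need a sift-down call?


In a heap of 196 elements (0-indexed array):
  Last element index: 195
  Parent of last element: floor((195 - 1) / 2) = 97
  Internal nodes: indices 0 to 97
  Count = floor(196/2) = 98


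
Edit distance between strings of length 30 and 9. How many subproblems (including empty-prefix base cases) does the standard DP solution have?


The table includes base cases (empty prefixes).
Rows: (m+1) = 31
Columns: (n+1) = 10
Total = 31 * 10 = 310


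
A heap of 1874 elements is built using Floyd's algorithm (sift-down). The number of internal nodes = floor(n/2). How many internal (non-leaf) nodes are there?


Leaf nodes occupy roughly half the array.
Sift-down is called for each internal node, starting from the last one.
Internal nodes = floor(n/2) = floor(1874/2) = 937


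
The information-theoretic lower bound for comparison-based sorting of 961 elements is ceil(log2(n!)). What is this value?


A binary decision tree of height h has at most 2^h leaves and needs at least n! of them, so h >= ceil(log2(n!)).
961! is far too large to multiply out, so use Stirling's series:
  ln(n!) ~ n ln n - n + (1/2) ln(2 pi n) + 1/(12n)  (error below 1/(360 n^3), negligible here)
  ln(961) = 6.8679744
  n ln n = 961 * 6.8679744 = 6600.1234
  (1/2) ln(2 pi * 961) = (1/2) ln(6038.1411) = 4.3529
  1/(12*961) = 0.0001
  ln(961!) ~ 6600.1234 - 961 + 4.3529 + 0.0001 = 5643.4764
Convert to base 2: log2(961!) = 5643.4764 / ln 2 = 5643.4764 / 0.69314718 = 8141.8154
ceil(8141.8154) = 8142


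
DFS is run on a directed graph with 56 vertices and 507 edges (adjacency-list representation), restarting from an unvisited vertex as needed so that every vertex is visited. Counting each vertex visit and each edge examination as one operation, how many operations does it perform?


A full DFS traversal processes each vertex exactly once (push/pop on stack).
Each directed edge is examined once.
V = 56, E = 507
V + E = 563


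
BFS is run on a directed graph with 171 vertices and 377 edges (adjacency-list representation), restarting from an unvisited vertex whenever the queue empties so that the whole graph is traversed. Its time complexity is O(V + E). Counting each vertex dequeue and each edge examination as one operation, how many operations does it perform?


A full BFS traversal dequeues each vertex exactly once and examines each directed edge exactly once.
V = 171 (vertex processing cost)
E = 377 (edge examination cost)
Total operations proportional to V + E = 171 + 377 = 548


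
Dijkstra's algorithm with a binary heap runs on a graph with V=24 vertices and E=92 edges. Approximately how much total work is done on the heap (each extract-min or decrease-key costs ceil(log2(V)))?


Dijkstra with a binary heap: each vertex is extracted once, each edge may relax once.
Each heap operation costs O(log V).
V + E = 24 + 92 = 116
ceil(log2(24)) = 5 (since 2^4 = 16 < 24 <= 32 = 2^5)
Total heap work = (V+E) * ceil(log2(V)) = 116 * 5 = 580


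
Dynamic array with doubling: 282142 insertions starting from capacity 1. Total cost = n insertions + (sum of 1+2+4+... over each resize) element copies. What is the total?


n = 282142
Insertion costs: 282142
Resizes copy 1, 2, 4, ... up to the largest power of 2 that is <= n-1 = 282141, i.e. 262144.
Copy costs = 1 + 2 + 4 + 8 + 16 + 32 + 64 + 128 + 256 + 512 + 1024 + 2048 + 4096 + 8192 + 16384 + 32768 + 65536 + 131072 + 262144 = 524287
Total = 282142 + 524287 = 806429


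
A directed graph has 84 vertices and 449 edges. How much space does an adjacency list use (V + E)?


Adjacency list: one list head per vertex + one entry per edge
Vertex heads: 84
Edge entries: 449
Total = 84 + 449 = 533


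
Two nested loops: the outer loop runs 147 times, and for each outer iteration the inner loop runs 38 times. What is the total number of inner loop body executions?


Outer loop: 147 iterations
Inner loop: 38 iterations per outer iteration
Total = 147 * 38 = 5586


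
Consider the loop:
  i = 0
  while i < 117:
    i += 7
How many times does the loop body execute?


Starting at i = 0, each iteration adds 7.
Iterations until i >= 117:
  Iteration 1: i = 0 -> i = 7
  Iteration 2: i = 7 -> i = 14
  Iteration 3: i = 14 -> i = 21
  Iteration 4: i = 21 -> i = 28
  Iteration 5: i = 28 -> i = 35
  Iteration 6: i = 35 -> i = 42
  Iteration 7: i = 42 -> i = 49
  Iteration 8: i = 49 -> i = 56
  ... continuing ...
Total iterations = ceil(117/7) = 17


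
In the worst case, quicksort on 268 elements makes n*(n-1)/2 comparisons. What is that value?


Sum of comparisons per partition:
267 + 266 + ... + 1 + 0
= 268 * (268 - 1) / 2
= 268 * 267 / 2
= 35778


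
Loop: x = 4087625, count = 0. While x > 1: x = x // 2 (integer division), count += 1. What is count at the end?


The variable x halves each step:
x = 4087625 -> 2043812 -> 1021906 -> 510953 -> 255476 -> 127738 -> 63869 -> 31934 -> 15967 -> 7983 -> 3991 -> 1995 -> 997 -> 498 -> 249 -> 124 -> 62 -> 31 -> 15 -> 7 -> 3 -> 1
Number of halvings = floor(log2(4087625)) = 21


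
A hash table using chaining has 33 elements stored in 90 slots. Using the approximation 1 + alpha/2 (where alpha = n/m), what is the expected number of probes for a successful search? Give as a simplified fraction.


Load factor alpha = n/m = 33/90
Expected probes = 1 + alpha/2 = 1 + 33/(2*90)
= 1 + 33/180
= 180/180 + 33/180
= 213/180
Simplify: 71/60


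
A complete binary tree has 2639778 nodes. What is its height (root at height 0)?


In a complete binary tree, level k holds nodes 2^k .. 2^(k+1)-1 (1-indexed).
Height = floor(log2(n)) = floor(log2(2639778)) = 21
Check: 2^21 = 2097152 <= 2639778 < 4194304 = 2^22


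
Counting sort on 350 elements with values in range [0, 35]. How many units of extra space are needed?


Output array size: 350 (to store sorted result)
Count array size: 36 (one slot per possible value, range 0 to 35)
Total extra space = 350 + 36 = 386


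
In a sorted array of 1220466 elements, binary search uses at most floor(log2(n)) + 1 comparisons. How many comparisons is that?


Halving sequence: 1220466 -> 610233 -> 305116 -> 152558 -> 76279 -> 38139 -> 19069 -> 9534 -> 4767 -> 2383 -> 1191 -> 595 -> 297 -> 148 -> 74 -> 37 -> 18 -> 9 -> 4 -> 2 -> 1
Number of halvings = 20
Max comparisons = 20 + 1 = 21


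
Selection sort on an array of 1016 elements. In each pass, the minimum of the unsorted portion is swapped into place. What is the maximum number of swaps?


Selection sort performs one swap per pass:
  Pass 1: find min in positions 0 to 1015, swap with position 0
  Pass 2: find min in positions 1 to 1015, swap with position 1
  Pass 3: find min in positions 2 to 1015, swap with position 2
  Pass 4: find min in positions 3 to 1015, swap with position 3
  Pass 5: find min in positions 4 to 1015, swap with position 4
  ... (1010 more passes)
Total passes (and swaps) = n - 1 = 1016 - 1 = 1015


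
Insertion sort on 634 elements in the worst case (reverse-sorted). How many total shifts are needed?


In the worst case (reverse-sorted), each element shifts past all previous:
  Element 1: 1 shifts
  Element 2: 2 shifts
  Element 3: 3 shifts
  Element 4: 4 shifts
  Element 5: 5 shifts
  ...
  Element 633: 633 shifts
Total = 1 + 2 + ... + 633
= 634*(634-1)/2 = 200661


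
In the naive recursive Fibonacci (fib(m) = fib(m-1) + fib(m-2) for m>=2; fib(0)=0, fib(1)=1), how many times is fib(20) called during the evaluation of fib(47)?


Let N(m) = number of times fib(m) is called while evaluating fib(47).
N(47) = 1 (the initial call).
N(46) = 1 (only fib(47) calls it).
For 1 <= m <= 45: fib(m) is called by fib(m+1) and fib(m+2), so
  N(m) = N(m+1) + N(m+2).
fib(0) is called only by fib(2), so N(0) = N(2).
Walk down from m=47:
  N(47)=1, N(46)=1, N(45)=2, N(44)=3, N(43)=5, N(42)=8, N(41)=13, N(40)=21, N(39)=34, N(38)=55, N(37)=89, N(36)=144, N(35)=233, N(34)=377, N(33)=610, N(32)=987, N(31)=1597, N(30)=2584, N(29)=4181, N(28)=6765, N(27)=10946, N(26)=17711, N(25)=28657, N(24)=46368, N(23)=75025, N(22)=121393, N(21)=196418, N(20)=317811
N(20) = 317811


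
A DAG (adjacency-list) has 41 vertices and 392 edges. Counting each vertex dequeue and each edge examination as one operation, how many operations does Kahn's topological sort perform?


V = 41 (vertex processing)
E = 392 (edge processing)
V + E = 41 + 392 = 433


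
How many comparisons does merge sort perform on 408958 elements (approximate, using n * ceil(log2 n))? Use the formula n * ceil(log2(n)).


Recursion depth: ceil(log2(408958)) = 19
Each recursion level merges n = 408958 elements
Total = 408958 * 19 = 7770202


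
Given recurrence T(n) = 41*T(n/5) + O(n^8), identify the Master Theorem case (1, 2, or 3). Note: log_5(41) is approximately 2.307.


Master Theorem parameters: a=41, b=5, c=8
log_b(a) = 2.307
Compare b^c with a: 5^8 = 390625 > 41, so c > log_b(a).
Comparing c=8 vs log_b(a)=2.307:
8 > 2.307 => Case 3
Result: T(n) = O(n^8)
Master Theorem case = 3


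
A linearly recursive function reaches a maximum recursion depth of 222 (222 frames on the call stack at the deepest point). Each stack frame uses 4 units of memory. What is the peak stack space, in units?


Maximum recursion depth = 222 frames
Memory per frame = 4 units
Total stack space = depth * frame_size
= 222 * 4 = 888


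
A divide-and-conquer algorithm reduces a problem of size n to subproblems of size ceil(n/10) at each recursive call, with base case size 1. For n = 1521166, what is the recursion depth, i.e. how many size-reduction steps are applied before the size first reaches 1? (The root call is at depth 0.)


Each step divides the size by 10 (rounding up); after k steps the size is ceil(n/10^k), which equals 1 exactly when 10^k >= n.
So the depth is the smallest k with 10^k >= 1521166, i.e. ceil(log_10(1521166)).
10^6 = 1000000 < 1521166 <= 10000000 = 10^7
Recursion depth = 7


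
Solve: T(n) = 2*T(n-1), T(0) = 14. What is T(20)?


Unrolling:
T(20) = 2*T(19) = 2^2*T(18) = ... = 2^20*T(0)
= 2^20 * 14
= 1048576 * 14 = 14680064


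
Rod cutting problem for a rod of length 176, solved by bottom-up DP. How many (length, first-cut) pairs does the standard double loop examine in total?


For each subproblem length i = 1..176, the inner loop considers i possible first cuts.
Total = 1 + 2 + ... + 176
= 176*(176+1)/2
= 176*177/2 = 15576


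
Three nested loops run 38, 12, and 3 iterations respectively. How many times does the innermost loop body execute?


Loop 1 (outermost): 38 iterations
Loop 2 (middle): 12 iterations per outer
Loop 3 (innermost): 3 iterations per middle
Total = 38 * 12 * 3 = 1368


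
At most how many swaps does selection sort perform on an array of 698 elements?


Each of the 697 passes places one element in its final position.
Pass 1: swap minimum into position 0
Pass 2: swap minimum of remaining into position 1
...
Pass 697: last two elements, one swap
Maximum swaps = 698 - 1 = 697


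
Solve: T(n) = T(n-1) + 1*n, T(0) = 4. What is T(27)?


Expanding the recurrence:
T(27) = T(26) + 1*27
       = T(25) + 1*26 + 1*27
       ...
       = T(0) + 1*(1 + 2 + ... + 27)
       = 4 + 1 * 27*28/2
       = 4 + 1 * 378
       = 4 + 378 = 382


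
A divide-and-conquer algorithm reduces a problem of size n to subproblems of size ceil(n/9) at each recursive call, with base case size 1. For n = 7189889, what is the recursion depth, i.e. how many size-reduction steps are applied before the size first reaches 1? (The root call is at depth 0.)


Each step divides the size by 9 (rounding up); after k steps the size is ceil(n/9^k), which equals 1 exactly when 9^k >= n.
So the depth is the smallest k with 9^k >= 7189889, i.e. ceil(log_9(7189889)).
9^7 = 4782969 < 7189889 <= 43046721 = 9^8
Recursion depth = 8


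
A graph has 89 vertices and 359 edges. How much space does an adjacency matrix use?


Adjacency matrix: V x V grid of entries
Space = V^2 = 89^2 = 89 * 89 = 7921


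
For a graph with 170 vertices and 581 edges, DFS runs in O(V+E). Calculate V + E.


A full DFS traversal visits each vertex once and examines each edge once.
V = 170
E = 581
Sum = 170 + 581 = 751


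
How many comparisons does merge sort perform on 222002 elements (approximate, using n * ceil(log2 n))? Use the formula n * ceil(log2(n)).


Recursion depth: ceil(log2(222002)) = 18
Each recursion level merges n = 222002 elements
Total = 222002 * 18 = 3996036


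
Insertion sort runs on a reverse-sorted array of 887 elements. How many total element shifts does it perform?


Sum of shifts = 1 + 2 + 3 + ... + 886
= 887 * 886 / 2
= 785882 / 2
= 392941


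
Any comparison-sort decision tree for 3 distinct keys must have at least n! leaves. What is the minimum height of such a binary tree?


A binary decision tree of height h has at most 2^h leaves and needs at least n! of them, so h >= ceil(log2(n!)).
Compute 3! as a running product:
  x2 = 2, x3 = 6
3! = 6
Bracket between powers of 2:
  2^2 = 4 < 6 <= 8 = 2^3
So ceil(log2(3!)) = 3


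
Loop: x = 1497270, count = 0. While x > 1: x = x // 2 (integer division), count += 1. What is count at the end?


The variable x halves each step:
x = 1497270 -> 748635 -> 374317 -> 187158 -> 93579 -> 46789 -> 23394 -> 11697 -> 5848 -> 2924 -> 1462 -> 731 -> 365 -> 182 -> 91 -> 45 -> 22 -> 11 -> 5 -> 2 -> 1
Number of halvings = floor(log2(1497270)) = 20


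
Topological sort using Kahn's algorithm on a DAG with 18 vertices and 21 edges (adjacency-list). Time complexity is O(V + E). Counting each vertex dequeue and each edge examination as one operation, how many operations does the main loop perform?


Kahn's algorithm:
  1. Compute in-degrees: O(V + E)
  2. Process queue: each vertex dequeued once (O(V))
     each edge examined once (O(E))
Total = V + E = 18 + 21 = 39


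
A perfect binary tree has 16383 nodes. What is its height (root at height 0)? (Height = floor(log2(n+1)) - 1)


For a perfect binary tree of height h: n = 2^(h+1) - 1, so h = log2(n+1) - 1.
  n + 1 = 16384 = 2^14
  log2(16384) = 14
  height = 14 - 1 = 13


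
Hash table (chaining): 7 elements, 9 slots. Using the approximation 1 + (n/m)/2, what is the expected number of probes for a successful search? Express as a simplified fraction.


Computing expected probes:
alpha = 7/9
= 1 + alpha/2
= 1 + 7/(2*9)
= (2*9 + 7) / (2*9)
= 25/18


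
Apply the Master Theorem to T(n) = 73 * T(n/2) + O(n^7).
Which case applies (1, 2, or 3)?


The Master Theorem: T(n) = a*T(n/b) + O(n^c)
  a = 73, b = 2, c = 7
log_b(a) = log_2(73) ~ 6.19
Compare b^c with a: 2^7 = 128 > 73, so c > log_b(a).
Since c > log_b(a), Case 3 applies.
T(n) = O(n^7)
Master Theorem case = 3


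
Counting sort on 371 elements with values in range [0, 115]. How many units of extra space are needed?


Output array size: 371 (to store sorted result)
Count array size: 116 (one slot per possible value, range 0 to 115)
Total extra space = 371 + 116 = 487


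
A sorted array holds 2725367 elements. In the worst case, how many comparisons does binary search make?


Halving sequence: 2725367 -> 1362683 -> 681341 -> 340670 -> 170335 -> 85167 -> 42583 -> 21291 -> 10645 -> 5322 -> 2661 -> 1330 -> 665 -> 332 -> 166 -> 83 -> 41 -> 20 -> 10 -> 5 -> 2 -> 1
Number of halvings = 21
Max comparisons = 21 + 1 = 22


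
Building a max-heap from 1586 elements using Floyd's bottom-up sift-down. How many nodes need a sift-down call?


In a heap of 1586 elements (0-indexed array):
  Last element index: 1585
  Parent of last element: floor((1585 - 1) / 2) = 792
  Internal nodes: indices 0 to 792
  Count = floor(1586/2) = 793


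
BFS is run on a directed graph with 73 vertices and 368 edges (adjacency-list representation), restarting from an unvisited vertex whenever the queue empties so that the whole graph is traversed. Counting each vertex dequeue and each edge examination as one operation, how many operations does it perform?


A full BFS traversal dequeues each vertex exactly once and examines each directed edge exactly once.
V = 73 (vertex processing cost)
E = 368 (edge examination cost)
Total operations proportional to V + E = 73 + 368 = 441


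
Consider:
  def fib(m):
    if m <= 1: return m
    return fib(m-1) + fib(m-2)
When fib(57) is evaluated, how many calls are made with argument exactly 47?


Let N(m) = number of times fib(m) is called while evaluating fib(57).
N(57) = 1 (the initial call).
N(56) = 1 (only fib(57) calls it).
For 1 <= m <= 55: fib(m) is called by fib(m+1) and fib(m+2), so
  N(m) = N(m+1) + N(m+2).
fib(0) is called only by fib(2), so N(0) = N(2).
Walk down from m=57:
  N(57)=1, N(56)=1, N(55)=2, N(54)=3, N(53)=5, N(52)=8, N(51)=13, N(50)=21, N(49)=34, N(48)=55, N(47)=89
N(47) = 89


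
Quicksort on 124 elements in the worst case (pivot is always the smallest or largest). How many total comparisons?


In the worst case, each partition step picks the worst pivot:
  Partition 1: 123 comparisons (n-1 elements to compare)
  Partition 2: 122 comparisons
  Partition 3: 121 comparisons
  Partition 4: 120 comparisons
  Partition 5: 119 comparisons
  ...
  Last partition: 0 comparisons
Total = (n-1) + (n-2) + ... + 1 + 0 = n*(n-1)/2
= 124*123/2 = 7626


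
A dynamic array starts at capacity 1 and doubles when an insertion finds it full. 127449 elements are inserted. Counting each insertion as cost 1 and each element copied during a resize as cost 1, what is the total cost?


n = 127449
Insertion costs: 127449
Resizes copy 1, 2, 4, ... up to the largest power of 2 that is <= n-1 = 127448, i.e. 65536.
Copy costs = 1 + 2 + 4 + 8 + 16 + 32 + 64 + 128 + 256 + 512 + 1024 + 2048 + 4096 + 8192 + 16384 + 32768 + 65536 = 131071
Total = 127449 + 131071 = 258520


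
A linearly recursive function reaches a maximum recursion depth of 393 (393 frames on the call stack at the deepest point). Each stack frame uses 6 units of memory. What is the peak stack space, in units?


Maximum recursion depth = 393 frames
Memory per frame = 6 units
Total stack space = depth * frame_size
= 393 * 6 = 2358


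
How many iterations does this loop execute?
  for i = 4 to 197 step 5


The loop variable i takes values starting at 4 and increments by 5 each iteration.
Sequence: i = 4, 9, 14, 19, 24, 29, 34, 39, 44, ...
The upper bound 197 is inclusive, so the count is floor((last - first) / step) + 1:
floor((197 - 4) / 5) + 1 = floor(193/5) + 1 = 38 + 1 = 39


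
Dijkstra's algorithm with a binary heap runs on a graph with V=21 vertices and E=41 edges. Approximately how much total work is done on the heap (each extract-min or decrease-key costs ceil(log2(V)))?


Dijkstra with a binary heap: each vertex is extracted once, each edge may relax once.
Each heap operation costs O(log V).
V + E = 21 + 41 = 62
ceil(log2(21)) = 5 (since 2^4 = 16 < 21 <= 32 = 2^5)
Total heap work = (V+E) * ceil(log2(V)) = 62 * 5 = 310


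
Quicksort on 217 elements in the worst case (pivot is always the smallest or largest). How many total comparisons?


In the worst case, each partition step picks the worst pivot:
  Partition 1: 216 comparisons (n-1 elements to compare)
  Partition 2: 215 comparisons
  Partition 3: 214 comparisons
  Partition 4: 213 comparisons
  Partition 5: 212 comparisons
  ...
  Last partition: 0 comparisons
Total = (n-1) + (n-2) + ... + 1 + 0 = n*(n-1)/2
= 217*216/2 = 23436


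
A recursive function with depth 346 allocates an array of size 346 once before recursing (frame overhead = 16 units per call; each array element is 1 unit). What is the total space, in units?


Array allocation: 346 units (allocated once)
Stack frames: 346 deep * 16 per frame = 5536 units
Total = 346 + 5536 = 5882


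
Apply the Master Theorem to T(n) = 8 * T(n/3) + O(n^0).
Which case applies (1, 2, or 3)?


The Master Theorem: T(n) = a*T(n/b) + O(n^c)
  a = 8, b = 3, c = 0
log_b(a) = log_3(8) ~ 1.893
Compare b^c with a: 3^0 = 1 < 8, so c < log_b(a).
Since c < log_b(a), Case 1 applies.
T(n) = O(n^(log_3 8)) ~ O(n^1.893)
Master Theorem case = 1


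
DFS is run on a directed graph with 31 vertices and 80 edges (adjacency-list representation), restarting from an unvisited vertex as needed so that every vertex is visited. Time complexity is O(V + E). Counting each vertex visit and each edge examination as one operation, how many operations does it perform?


A full DFS traversal processes each vertex exactly once (push/pop on stack).
Each directed edge is examined once.
V = 31, E = 80
V + E = 111


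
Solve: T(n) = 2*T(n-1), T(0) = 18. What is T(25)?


Unrolling:
T(25) = 2*T(24) = 2^2*T(23) = ... = 2^25*T(0)
= 2^25 * 18
= 33554432 * 18 = 603979776


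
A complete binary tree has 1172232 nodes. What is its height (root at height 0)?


In a complete binary tree, level k holds nodes 2^k .. 2^(k+1)-1 (1-indexed).
Height = floor(log2(n)) = floor(log2(1172232)) = 20
Check: 2^20 = 1048576 <= 1172232 < 2097152 = 2^21


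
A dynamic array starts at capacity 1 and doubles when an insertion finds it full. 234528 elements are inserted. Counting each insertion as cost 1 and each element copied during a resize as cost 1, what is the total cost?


n = 234528
Insertion costs: 234528
Resizes copy 1, 2, 4, ... up to the largest power of 2 that is <= n-1 = 234527, i.e. 131072.
Copy costs = 1 + 2 + 4 + 8 + 16 + 32 + 64 + 128 + 256 + 512 + 1024 + 2048 + 4096 + 8192 + 16384 + 32768 + 65536 + 131072 = 262143
Total = 234528 + 262143 = 496671


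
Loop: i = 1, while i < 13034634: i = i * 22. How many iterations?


i multiplies by 22 each step:
i = 1 -> 22 -> 484 -> 10648 -> 234256 -> 5153632 -> 113379904 (stop)
Iterations = ceil(log_22(13034634)) = 6


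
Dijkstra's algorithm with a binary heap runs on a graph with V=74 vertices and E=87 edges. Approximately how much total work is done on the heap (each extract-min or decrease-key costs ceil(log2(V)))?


Dijkstra with a binary heap: each vertex is extracted once, each edge may relax once.
Each heap operation costs O(log V).
V + E = 74 + 87 = 161
ceil(log2(74)) = 7 (since 2^6 = 64 < 74 <= 128 = 2^7)
Total heap work = (V+E) * ceil(log2(V)) = 161 * 7 = 1127


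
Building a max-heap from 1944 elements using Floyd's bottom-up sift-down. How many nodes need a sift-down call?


In a heap of 1944 elements (0-indexed array):
  Last element index: 1943
  Parent of last element: floor((1943 - 1) / 2) = 971
  Internal nodes: indices 0 to 971
  Count = floor(1944/2) = 972


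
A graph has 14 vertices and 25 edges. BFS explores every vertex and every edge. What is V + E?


A full BFS traversal dequeues each vertex once and examines each edge once.
Vertex visits: 14
Edge visits: 25
V + E = 14 + 25 = 39


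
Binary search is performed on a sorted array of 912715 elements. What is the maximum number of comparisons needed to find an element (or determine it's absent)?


Binary search halves the search space each comparison:
  Step 1: search space = 912715 -> 456357
  Step 2: search space = 456357 -> 228178
  Step 3: search space = 228178 -> 114089
  Step 4: search space = 114089 -> 57044
  Step 5: search space = 57044 -> 28522
  Step 6: search space = 28522 -> 14261
  Step 7: search space = 14261 -> 7130
  Step 8: search space = 7130 -> 3565
  Step 9: search space = 3565 -> 1782
  Step 10: search space = 1782 -> 891
  Step 11: search space = 891 -> 445
  Step 12: search space = 445 -> 222
  Step 13: search space = 222 -> 111
  Step 14: search space = 111 -> 55
  Step 15: search space = 55 -> 27
  Step 16: search space = 27 -> 13
  Step 17: search space = 13 -> 6
  Step 18: search space = 6 -> 3
  Step 19: search space = 3 -> 1
  Step 20: search space = 1 (final check)
Maximum comparisons = floor(log2(912715)) + 1 = 19 + 1 = 20


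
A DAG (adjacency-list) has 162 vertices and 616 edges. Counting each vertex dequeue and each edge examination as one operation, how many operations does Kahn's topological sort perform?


V = 162 (vertex processing)
E = 616 (edge processing)
V + E = 162 + 616 = 778


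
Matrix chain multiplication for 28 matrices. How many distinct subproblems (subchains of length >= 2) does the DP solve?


Subproblems are indexed by (i, j) where i < j.
Number of such pairs = n*(n-1)/2
= 28 * 27 / 2
= 378


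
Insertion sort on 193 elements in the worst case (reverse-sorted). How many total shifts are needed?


In the worst case (reverse-sorted), each element shifts past all previous:
  Element 1: 1 shifts
  Element 2: 2 shifts
  Element 3: 3 shifts
  Element 4: 4 shifts
  Element 5: 5 shifts
  ...
  Element 192: 192 shifts
Total = 1 + 2 + ... + 192
= 193*(193-1)/2 = 18528


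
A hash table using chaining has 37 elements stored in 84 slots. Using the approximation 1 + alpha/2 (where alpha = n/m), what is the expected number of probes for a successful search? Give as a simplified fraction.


Load factor alpha = n/m = 37/84
Expected probes = 1 + alpha/2 = 1 + 37/(2*84)
= 1 + 37/168
= 168/168 + 37/168
= 205/168


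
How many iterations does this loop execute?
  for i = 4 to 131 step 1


The loop variable i takes values starting at 4 and increments by 1 each iteration.
Sequence: i = 4, 5, 6, 7, 8, 9, 10, 11, 12, ...
The upper bound 131 is inclusive, so the count is floor((last - first) / step) + 1:
floor((131 - 4) / 1) + 1 = floor(127/1) + 1 = 127 + 1 = 128


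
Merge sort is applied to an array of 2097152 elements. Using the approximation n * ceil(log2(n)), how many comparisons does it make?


Merge sort divides the array into halves recursively.
Number of levels = ceil(log2(2097152)) = 21
At each level, approximately n = 2097152 comparisons are needed for merging.
Total comparisons ~ n * ceil(log2(n)) = 2097152 * 21 = 44040192


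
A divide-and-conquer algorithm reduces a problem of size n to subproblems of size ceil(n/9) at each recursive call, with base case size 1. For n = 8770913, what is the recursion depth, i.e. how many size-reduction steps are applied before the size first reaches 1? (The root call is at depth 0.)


Each step divides the size by 9 (rounding up); after k steps the size is ceil(n/9^k), which equals 1 exactly when 9^k >= n.
So the depth is the smallest k with 9^k >= 8770913, i.e. ceil(log_9(8770913)).
9^7 = 4782969 < 8770913 <= 43046721 = 9^8
Recursion depth = 8


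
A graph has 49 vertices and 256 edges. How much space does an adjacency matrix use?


Adjacency matrix: V x V grid of entries
Space = V^2 = 49^2 = 49 * 49 = 2401


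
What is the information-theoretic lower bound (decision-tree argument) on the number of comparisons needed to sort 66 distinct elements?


A binary decision tree of height h has at most 2^h leaves and needs at least n! of them, so h >= ceil(log2(n!)).
66! is far too large to multiply out, so use Stirling's series:
  ln(n!) ~ n ln n - n + (1/2) ln(2 pi n) + 1/(12n)  (error below 1/(360 n^3), negligible here)
  ln(66) = 4.1896547
  n ln n = 66 * 4.1896547 = 276.5172
  (1/2) ln(2 pi * 66) = (1/2) ln(414.6902) = 3.0138
  1/(12*66) = 0.0013
  ln(66!) ~ 276.5172 - 66 + 3.0138 + 0.0013 = 213.5323
Convert to base 2: log2(66!) = 213.5323 / ln 2 = 213.5323 / 0.69314718 = 308.0620
ceil(308.0620) = 309


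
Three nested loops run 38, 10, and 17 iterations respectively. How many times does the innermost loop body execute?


Loop 1 (outermost): 38 iterations
Loop 2 (middle): 10 iterations per outer
Loop 3 (innermost): 17 iterations per middle
Total = 38 * 10 * 17 = 6460


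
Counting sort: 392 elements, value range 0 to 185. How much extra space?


n = 392 (output array)
k = 186 (count array for 186 distinct values)
Extra space = 392 + 186 = 578


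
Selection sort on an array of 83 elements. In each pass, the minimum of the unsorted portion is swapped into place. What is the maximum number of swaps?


Selection sort performs one swap per pass:
  Pass 1: find min in positions 0 to 82, swap with position 0
  Pass 2: find min in positions 1 to 82, swap with position 1
  Pass 3: find min in positions 2 to 82, swap with position 2
  Pass 4: find min in positions 3 to 82, swap with position 3
  Pass 5: find min in positions 4 to 82, swap with position 4
  ... (77 more passes)
Total passes (and swaps) = n - 1 = 83 - 1 = 82


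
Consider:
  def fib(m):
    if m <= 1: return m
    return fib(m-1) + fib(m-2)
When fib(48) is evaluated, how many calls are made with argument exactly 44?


Let N(m) = number of times fib(m) is called while evaluating fib(48).
N(48) = 1 (the initial call).
N(47) = 1 (only fib(48) calls it).
For 1 <= m <= 46: fib(m) is called by fib(m+1) and fib(m+2), so
  N(m) = N(m+1) + N(m+2).
fib(0) is called only by fib(2), so N(0) = N(2).
Walk down from m=48:
  N(48)=1, N(47)=1, N(46)=2, N(45)=3, N(44)=5
N(44) = 5
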